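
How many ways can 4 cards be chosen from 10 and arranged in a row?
5,040
P(10,4) = 10!/(10-4)! = 5,040.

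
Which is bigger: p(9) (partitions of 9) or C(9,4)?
C(9,4)

Reasoning: Pentagonal recurrence p(n) = p(n−1) + p(n−2) − p(n−5) − p(n−7) + …: p(9) = p(8) + p(7) − p(4) − p(2) = 22 + 15 − 5 − 2 = 30; C(9,4) = 126.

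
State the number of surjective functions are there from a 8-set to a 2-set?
254

Working:
Onto functions = 2! × S(8,2)
First compute S(8,2) via recurrence:
Using the Stirling recurrence: S(n,k) = k·S(n-1,k) + S(n-1,k-1)
S(8,2) = 2·S(7,2) + S(7,1)
         = 2·63 + 1
         = 126 + 1
         = 127
Then: 2 × 127 = 254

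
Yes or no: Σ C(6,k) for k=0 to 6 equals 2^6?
Yes
Binomial theorem: Σ C(6,k) = (1+1)^6 = 2^6 = 64; RHS 2^6 = 64.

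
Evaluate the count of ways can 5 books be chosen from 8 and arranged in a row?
P(8,5) = 8!/(8-5)! = 6,720.

Answer: 6,720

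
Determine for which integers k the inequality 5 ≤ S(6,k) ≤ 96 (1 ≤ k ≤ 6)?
2, 3, 4, 5

Working:
S(6,1)=1; S(6,2)=31; S(6,3)=90; S(6,4)=65; S(6,5)=15; S(6,6)=1. So valid k = 2, 3, 4, 5.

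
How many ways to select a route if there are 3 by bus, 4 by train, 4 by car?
11

Explanation: By the addition principle: 3 + 4 + 4 = 11.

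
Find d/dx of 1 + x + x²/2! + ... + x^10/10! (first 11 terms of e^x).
1 + x + x²/2! + ... + x^9/9!

Solution: Differentiating term by term gives the first 10 terms of e^x.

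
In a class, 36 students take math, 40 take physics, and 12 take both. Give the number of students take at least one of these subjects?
|A∪B| = |A|+|B|-|A∩B| = 36+40-12 = 64.

Answer: 64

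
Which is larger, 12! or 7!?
12!
12!=479,001,600, 7!=5,040. 12! > 7!.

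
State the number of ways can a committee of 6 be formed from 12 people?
C(12,6) = 12! / (6! × (12-6)!)
         = 12! / (6! × 6!)
         = 924

Answer: 924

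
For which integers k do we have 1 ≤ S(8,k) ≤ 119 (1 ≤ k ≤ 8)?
1, 7, 8

Solution: S(8,1)=1; S(8,2)=127; S(8,3)=966; S(8,4)=1,701; S(8,5)=1,050; S(8,6)=266; S(8,7)=28; S(8,8)=1. So valid k = 1, 7, 8.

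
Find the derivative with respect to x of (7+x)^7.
7(7+x)^6

Solution: Using the power rule: d/dx (7+x)^7 = 7(7+x)^{6}.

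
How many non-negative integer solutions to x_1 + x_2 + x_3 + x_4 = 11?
C(11+4-1, 4-1) = 364.
Final answer: 364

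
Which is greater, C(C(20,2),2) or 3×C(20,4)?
C(C(20,2),2)

Explanation: C(C(20,2),2)=17,955, 3×C(20,4)=14,535.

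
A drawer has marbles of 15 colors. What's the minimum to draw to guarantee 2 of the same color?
16

Solution: Worst case: 1 of each = 15. One more: 16.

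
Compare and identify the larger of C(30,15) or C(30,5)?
C(30,15)

Explanation: C(30,15)=155,117,520, C(30,5)=142,506.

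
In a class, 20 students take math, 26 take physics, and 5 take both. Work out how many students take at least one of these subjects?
41

Reasoning: |A∪B| = |A|+|B|-|A∩B| = 20+26-5 = 41.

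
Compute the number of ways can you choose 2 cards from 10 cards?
C(10,2) = 10! / (2! × (10-2)!)
         = 10! / (2! × 8!)
         = 45
Final answer: 45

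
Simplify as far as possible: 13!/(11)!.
156

This equals 13×12 = 156.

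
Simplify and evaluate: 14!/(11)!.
2,184

Working:
This equals 14×13×12 = 2,184.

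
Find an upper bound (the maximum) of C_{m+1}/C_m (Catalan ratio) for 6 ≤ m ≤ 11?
46/13

Solution: C_{m+1}/C_m = 2(2m+1)/(m+2), which increases with m. Maximum at m = 11: 2·23/13 = 46/13.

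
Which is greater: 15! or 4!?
15!
15!=1,307,674,368,000, 4!=24. 15! > 4!.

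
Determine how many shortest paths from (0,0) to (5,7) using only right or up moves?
Choose 5 rights from 12 moves: C(12,5) = 792.

Answer: 792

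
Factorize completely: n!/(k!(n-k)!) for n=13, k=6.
C(13,6) = 1,716

Solution: This is the binomial coefficient C(13,6) = 1,716.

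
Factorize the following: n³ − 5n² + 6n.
n(n − 2)(n − 3)
n³ − 5n² + 6n = n(n² − 5n + 6) = n(n − 2)(n − 3).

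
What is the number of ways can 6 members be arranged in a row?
720
Arrangements of 6 distinct objects: 6! = 720.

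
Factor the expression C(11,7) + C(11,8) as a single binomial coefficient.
C(12,8)

Working:
By Pascal's identity: C(11,7) + C(11,8) = C(12,8) = 495.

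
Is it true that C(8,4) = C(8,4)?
True
Symmetry C(n,k) = C(n,n-k): C(8,4) = 70 and C(8,4) = 70. Both sides agree, so the statement holds.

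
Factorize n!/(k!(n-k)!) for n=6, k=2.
This is the binomial coefficient C(6,2) = 15.
Final answer: C(6,2) = 15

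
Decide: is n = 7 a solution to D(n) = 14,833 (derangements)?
No

Working:
D(7) = (7-1)·[D(6) + D(5)] = 6·[265 + 44] = 1,854, which does not equal 14,833.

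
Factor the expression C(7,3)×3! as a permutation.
C(7,3)×3! = [7!/(3!(4)!)]×3! = 7!/(4)! = P(7,3) = 210.

Answer: P(7,3)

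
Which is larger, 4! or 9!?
4!=24, 9!=362,880. 9! > 4!.
Final answer: 9!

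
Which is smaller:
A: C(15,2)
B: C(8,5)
A=C(15,2)=105, B=C(8,5)=56.
Final answer: B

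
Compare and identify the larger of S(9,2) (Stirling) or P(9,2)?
S(9,2) = 2·S(8,2) + S(8,1) = 2·127 + 1 = 255; P(9,2) = 72.

Answer: S(9,2)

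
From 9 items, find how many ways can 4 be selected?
126

Working:
C(9,4) = 9! / (4! × (9-4)!)
         = 9! / (4! × 5!)
         = 126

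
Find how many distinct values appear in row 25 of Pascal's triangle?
13

Working:
Row 25 has entries C(25,0)..C(25,25); by symmetry C(25,k)=C(25,25-k), giving 13 distinct values.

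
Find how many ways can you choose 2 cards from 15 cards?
105

C(15,2) = 15! / (2! × (15-2)!)
         = 15! / (2! × 13!)
         = 105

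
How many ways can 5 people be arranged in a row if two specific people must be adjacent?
48

Working:
Treat pair as unit: (5-1)! arrangements × 2 internal orders = 48.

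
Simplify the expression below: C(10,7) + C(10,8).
By Pascal's identity: C(11,8) = 165.

Answer: 165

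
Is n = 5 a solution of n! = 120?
Yes

Reasoning: 5! = 5·4! = 5·24 = 120, which equals 120.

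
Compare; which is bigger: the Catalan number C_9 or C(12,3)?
C_9 = C(18,9)/(9+1) = 48,620/10 = 4,862; C(12,3) = 220.
Final answer: C_9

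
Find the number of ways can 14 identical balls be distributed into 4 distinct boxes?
680
C(14+4-1, 4-1) = C(17, 3) = 680.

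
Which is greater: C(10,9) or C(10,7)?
C(10,7)

Reasoning: C(10,9)=10, C(10,7)=120.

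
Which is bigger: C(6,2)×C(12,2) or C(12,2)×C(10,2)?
C(6,2)×C(12,2)=990, C(12,2)×C(10,2)=2,970.

Answer: C(12,2)×C(10,2)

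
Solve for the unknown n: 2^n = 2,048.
11

Solution: 2,048 = 1,024 × 2 = 2^10 × 2^1 = 2^11, so n = 11.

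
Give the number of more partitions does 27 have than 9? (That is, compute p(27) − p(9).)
Pentagonal recurrence p(n) = p(n−1) + p(n−2) − p(n−5) − p(n−7) + …: p(27) = p(26) + p(25) − p(22) − p(20) + p(15) + p(12) − p(5) − p(1) = 2,436 + 1,958 − 1,002 − 627 + 176 + 77 − 7 − 1 = 3,010.
p(9) = p(8) + p(7) − p(4) − p(2) = 22 + 15 − 5 − 2 = 30.
Difference = 3,010 − 30 = 2,980.

Answer: 2,980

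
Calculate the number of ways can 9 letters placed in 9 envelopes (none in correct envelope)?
133,496

Explanation: Using D(n) = (n-1)[D(n-1) + D(n-2)]:
D(9) = (9-1) × [D(8) + D(7)]
      = 8 × [14833 + 1854]
      = 8 × 16687
      = 133,496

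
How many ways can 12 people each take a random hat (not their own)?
176,214,841

Solution: Using D(n) = (n-1)[D(n-1) + D(n-2)]:
D(12) = (12-1) × [D(11) + D(10)]
      = 11 × [14684570 + 1334961]
      = 11 × 16019531
      = 176,214,841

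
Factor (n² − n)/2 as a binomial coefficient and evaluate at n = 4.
C(n,2); C(4,2) = 6

Explanation: (n² − n)/2 = n(n−1)/2 = C(n,2). At n = 4: C(4,2) = 6.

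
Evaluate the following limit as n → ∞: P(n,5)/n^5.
P(n,5) = n(n-1)···(n-4) ≈ n^5 for large n. Limit = 1.
Final answer: 1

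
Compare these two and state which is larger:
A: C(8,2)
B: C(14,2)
A=C(8,2)=28, B=C(14,2)=91.
Final answer: B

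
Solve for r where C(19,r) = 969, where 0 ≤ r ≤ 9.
C(19,r) is increasing for 0 ≤ r ≤ 9. Stepping up (C(19,r+1) = C(19,r)·(19−r)/(r+1)): C(19,1) = 19, C(19,2) = 171, C(19,3) = 969 ✓. So r = 3.

Answer: 3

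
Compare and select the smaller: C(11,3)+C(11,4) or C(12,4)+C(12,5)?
C(11,3)+C(11,4)

Solution: First=495, Second=1,287.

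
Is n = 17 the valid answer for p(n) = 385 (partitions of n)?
No

Reasoning: Pentagonal recurrence p(n) = p(n−1) + p(n−2) − p(n−5) − p(n−7) + …: p(17) = p(16) + p(15) − p(12) − p(10) + p(5) + p(2) = 231 + 176 − 77 − 42 + 7 + 2 = 297, which does not equal 385.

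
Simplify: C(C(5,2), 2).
C(5,2) = 10, then C(10, 2) = 45.

Answer: 45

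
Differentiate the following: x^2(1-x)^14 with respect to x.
2x^1(1-x)^14 - 14x^2(1-x)^13

Working:
Product rule: 2x^{1}(1-x)^{14} + x^2·(-14)(1-x)^{13}.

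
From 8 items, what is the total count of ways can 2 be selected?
28

Solution: C(8,2) = 8! / (2! × (8-2)!)
         = 8! / (2! × 6!)
         = 28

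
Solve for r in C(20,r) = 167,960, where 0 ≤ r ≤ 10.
9
C(20,r) is increasing for 0 ≤ r ≤ 10. Stepping up (C(20,r+1) = C(20,r)·(20−r)/(r+1)): C(20,1) = 20, C(20,2) = 190, C(20,3) = 1,140, C(20,4) = 4,845, C(20,5) = 15,504, C(20,6) = 38,760, C(20,7) = 77,520, C(20,8) = 125,970, C(20,9) = 167,960 ✓. So r = 9.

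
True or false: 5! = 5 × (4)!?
True

Working:
By definition n! = n × (n-1)!, so 5! = 5 × 4!.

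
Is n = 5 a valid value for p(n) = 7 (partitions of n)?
Yes

Reasoning: Pentagonal recurrence p(n) = p(n−1) + p(n−2) − p(n−5) − p(n−7) + …: p(5) = p(4) + p(3) − p(0) = 5 + 3 − 1 = 7, which equals 7.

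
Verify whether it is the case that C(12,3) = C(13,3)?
LHS = C(12,3) = 220; RHS = C(13,3) = 286. 220 ≠ 286, so the statement does not hold.
Final answer: False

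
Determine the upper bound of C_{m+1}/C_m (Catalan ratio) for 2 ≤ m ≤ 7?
10/3

Working:
C_{m+1}/C_m = 2(2m+1)/(m+2), which increases with m. Maximum at m = 7: 2·15/9 = 10/3.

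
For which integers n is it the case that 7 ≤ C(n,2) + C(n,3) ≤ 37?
4, 5, 6
C(3,2)+C(3,3)=4; C(4,2)+C(4,3)=10; C(5,2)+C(5,3)=20; C(6,2)+C(6,3)=35; C(7,2)+C(7,3)=56. So valid n = 4, 5, 6.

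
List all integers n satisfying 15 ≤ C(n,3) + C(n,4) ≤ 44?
5, 6

Explanation: C(4,3)+C(4,4)=5; C(5,3)+C(5,4)=15; C(6,3)+C(6,4)=35; C(7,3)+C(7,4)=70. So valid n = 5, 6.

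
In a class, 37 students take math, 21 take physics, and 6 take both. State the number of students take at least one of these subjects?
52

Reasoning: |A∪B| = |A|+|B|-|A∩B| = 37+21-6 = 52.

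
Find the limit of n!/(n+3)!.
0

Working:
n!/(n+3)! = 1/[(n+1)(n+2)(n+3)] → 0 as n → ∞.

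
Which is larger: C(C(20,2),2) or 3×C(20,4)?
C(C(20,2),2)=17,955, 3×C(20,4)=14,535.
Final answer: C(C(20,2),2)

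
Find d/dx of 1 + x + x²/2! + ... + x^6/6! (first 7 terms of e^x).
1 + x + x²/2! + ... + x^5/5!
Differentiating term by term gives the first 6 terms of e^x.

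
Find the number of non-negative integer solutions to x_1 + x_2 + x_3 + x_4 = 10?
286

Working:
C(10+4-1, 4-1) = 286.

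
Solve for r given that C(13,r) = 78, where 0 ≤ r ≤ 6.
2

C(13,r) is increasing for 0 ≤ r ≤ 6. Stepping up (C(13,r+1) = C(13,r)·(13−r)/(r+1)): C(13,1) = 13, C(13,2) = 78 ✓. So r = 2.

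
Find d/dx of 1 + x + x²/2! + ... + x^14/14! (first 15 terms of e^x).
Differentiating term by term gives the first 14 terms of e^x.

Answer: 1 + x + x²/2! + ... + x^13/13!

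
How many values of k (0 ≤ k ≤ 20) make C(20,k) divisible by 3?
Checking C(20,k) mod 3 for k = 0..20: divisible at k = 3, 4, 5, 6, 7, 8, 12, 13, 14, 15, 16, 17. That's 12 values.
Final answer: 12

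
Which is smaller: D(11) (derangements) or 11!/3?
D(11) = (11-1)·[D(10) + D(9)] = 10·[1,334,961 + 133,496] = 14,684,570; 11!/3 = 39,916,800/3 = 13,305,600.

Answer: 11!/3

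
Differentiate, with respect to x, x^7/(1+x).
(7x^6(1+x) - x^7)/(1+x)²

Solution: Quotient rule: [7x^{6}(1+x) - x^7]/(1+x)².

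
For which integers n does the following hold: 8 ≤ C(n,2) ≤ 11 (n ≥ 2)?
5

Working:
C(4,2)=6; C(5,2)=10; C(6,2)=15. So valid n = 5.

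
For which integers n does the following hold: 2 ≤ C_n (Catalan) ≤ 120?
C_1=1; C_2=2; C_3=5; C_4=14; C_5=42; C_6=132. So valid n = 2, 3, 4, 5.

Answer: 2, 3, 4, 5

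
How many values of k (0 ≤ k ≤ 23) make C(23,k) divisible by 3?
6

Working:
Checking C(23,k) mod 3 for k = 0..23: divisible at k = 6, 7, 8, 15, 16, 17. That's 6 values.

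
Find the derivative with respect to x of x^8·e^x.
(8x^7 + x^8)e^x

Product rule: d/dx[x^8]·e^x + x^8·d/dx[e^x] = 8x^{7}e^x + x^8e^x.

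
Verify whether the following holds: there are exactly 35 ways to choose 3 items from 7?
True

Working:
C(7,3) = 35.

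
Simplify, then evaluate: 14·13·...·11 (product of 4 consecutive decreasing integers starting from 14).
24,024

This is P(14,4) = 14!/(10)! = 24,024.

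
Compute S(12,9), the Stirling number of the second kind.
22,275

Using the Stirling recurrence: S(n,k) = k·S(n-1,k) + S(n-1,k-1)
S(12,9) = 9·S(11,9) + S(11,8)
         = 9·1155 + 11880
         = 10395 + 11880
         = 22,275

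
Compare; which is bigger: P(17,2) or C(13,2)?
P(17,2)
P(17,2)=272, C(13,2)=78.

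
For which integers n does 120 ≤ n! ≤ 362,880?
5, 6, 7, 8, 9

n! is strictly increasing; 5! = 120 and 9! = 362,880, so valid n = 5, 6, 7, 8, 9.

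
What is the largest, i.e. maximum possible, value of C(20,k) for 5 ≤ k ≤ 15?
184,756

C(20,k) is maximised at the centre of the row: C(20,10) = 184,756.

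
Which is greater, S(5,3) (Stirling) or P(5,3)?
P(5,3)
S(5,3) = 3·S(4,3) + S(4,2) = 3·6 + 7 = 25; P(5,3) = 60.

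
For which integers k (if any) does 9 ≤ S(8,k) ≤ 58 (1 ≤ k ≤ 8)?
7

S(8,1)=1; S(8,2)=127; S(8,3)=966; S(8,4)=1,701; S(8,5)=1,050; S(8,6)=266; S(8,7)=28; S(8,8)=1. So valid k = 7.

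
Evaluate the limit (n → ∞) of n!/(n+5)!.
n!/(n+5)! = 1/[(n+1)(n+2)···(n+5)] → 0 as n → ∞.
Final answer: 0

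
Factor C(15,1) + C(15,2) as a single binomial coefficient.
C(16,2)

Reasoning: By Pascal's identity: C(15,1) + C(15,2) = C(16,2) = 120.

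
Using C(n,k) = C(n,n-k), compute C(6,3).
20

Reasoning: C(6,3) = C(6,3) = 20.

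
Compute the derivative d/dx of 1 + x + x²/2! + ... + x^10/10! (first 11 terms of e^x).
1 + x + x²/2! + ... + x^9/9!

Explanation: Differentiating term by term gives the first 10 terms of e^x.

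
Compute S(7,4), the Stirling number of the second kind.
Using the Stirling recurrence: S(n,k) = k·S(n-1,k) + S(n-1,k-1)
S(7,4) = 4·S(6,4) + S(6,3)
         = 4·65 + 90
         = 260 + 90
         = 350
Final answer: 350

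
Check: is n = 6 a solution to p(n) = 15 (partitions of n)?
No

Working:
Pentagonal recurrence p(n) = p(n−1) + p(n−2) − p(n−5) − p(n−7) + …: p(6) = p(5) + p(4) − p(1) = 7 + 5 − 1 = 11, which does not equal 15.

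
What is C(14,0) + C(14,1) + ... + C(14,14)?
16,384

Sum of binomial coefficients = 2^14 = 16,384.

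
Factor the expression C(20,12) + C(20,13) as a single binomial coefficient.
C(21,13)

By Pascal's identity: C(20,12) + C(20,13) = C(21,13) = 203,490.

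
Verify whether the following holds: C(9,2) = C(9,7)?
Symmetry C(n,k) = C(n,n-k): C(9,2) = 36 and C(9,7) = 36. Both sides agree, so the statement holds.
Final answer: True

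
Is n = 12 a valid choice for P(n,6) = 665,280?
Yes

Reasoning: P(12,6) = 12·11·10·9·8·7 = 665,280, which equals 665,280.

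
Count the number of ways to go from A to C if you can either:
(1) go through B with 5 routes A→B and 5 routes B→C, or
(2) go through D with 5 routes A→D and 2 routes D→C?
35
Route via B: 5×5=25. Route via D: 5×2=10. Total: 35.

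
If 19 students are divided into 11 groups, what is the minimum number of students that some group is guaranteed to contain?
2

Explanation: Pigeonhole: ⌈19/11⌉ = 2.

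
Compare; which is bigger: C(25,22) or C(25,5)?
C(25,22)=2,300, C(25,5)=53,130.

Answer: C(25,5)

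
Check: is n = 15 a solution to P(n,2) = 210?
Yes

Solution: P(15,2) = 15·14 = 210, which equals 210.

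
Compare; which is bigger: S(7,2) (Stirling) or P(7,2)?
S(7,2) = 2·S(6,2) + S(6,1) = 2·31 + 1 = 63; P(7,2) = 42.
Final answer: S(7,2)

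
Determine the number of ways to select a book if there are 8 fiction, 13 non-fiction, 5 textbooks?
By the addition principle: 8 + 13 + 5 = 26.

Answer: 26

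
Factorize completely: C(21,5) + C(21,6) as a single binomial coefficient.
C(22,6)

Explanation: By Pascal's identity: C(21,5) + C(21,6) = C(22,6) = 74,613.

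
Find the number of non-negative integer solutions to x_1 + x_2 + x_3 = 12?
91

Explanation: C(12+3-1, 3-1) = 91.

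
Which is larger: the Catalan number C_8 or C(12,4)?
C_8 = C(16,8)/(8+1) = 12,870/9 = 1,430; C(12,4) = 495.
Final answer: C_8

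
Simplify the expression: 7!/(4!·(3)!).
This is C(7,4) = 35.

Answer: 35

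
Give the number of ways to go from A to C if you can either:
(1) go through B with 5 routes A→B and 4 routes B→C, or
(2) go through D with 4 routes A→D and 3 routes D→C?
32

Route via B: 5×4=20. Route via D: 4×3=12. Total: 32.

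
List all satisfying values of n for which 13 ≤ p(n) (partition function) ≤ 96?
7, 8, 9, 10, 11, 12
Tabulating p(n) via p(n) = p(n−1) + p(n−2) − p(n−5) − p(n−7) + …: p(6)=11; p(7)=15; p(8)=22; p(9)=30; p(10)=42; p(11)=56; p(12)=77; p(13)=101. So valid n = 7, 8, 9, 10, 11, 12.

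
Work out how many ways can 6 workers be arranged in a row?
720

Working:
Arrangements of 6 distinct objects: 6! = 720.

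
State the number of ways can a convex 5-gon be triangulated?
Using the Catalan number formula: C_n = C(2n, n) / (n+1)
C_3 = C(6, 3) / (3+1)
     = 20 / 4
     = 5
Final answer: 5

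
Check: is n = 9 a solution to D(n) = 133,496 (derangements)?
Yes
D(9) = (9-1)·[D(8) + D(7)] = 8·[14,833 + 1,854] = 133,496, which equals 133,496.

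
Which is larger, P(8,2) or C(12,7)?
C(12,7)

Explanation: P(8,2)=56, C(12,7)=792.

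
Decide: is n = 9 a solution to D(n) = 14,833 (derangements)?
No

Solution: D(9) = (9-1)·[D(8) + D(7)] = 8·[14,833 + 1,854] = 133,496, which does not equal 14,833.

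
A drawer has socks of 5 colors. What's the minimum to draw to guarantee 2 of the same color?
6

Solution: Worst case: 1 of each = 5. One more: 6.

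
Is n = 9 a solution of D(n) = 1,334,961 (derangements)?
No

Working:
D(9) = (9-1)·[D(8) + D(7)] = 8·[14,833 + 1,854] = 133,496, which does not equal 1,334,961.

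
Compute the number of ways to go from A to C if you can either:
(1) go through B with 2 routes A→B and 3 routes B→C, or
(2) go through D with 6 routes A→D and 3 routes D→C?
24

Solution: Route via B: 2×3=6. Route via D: 6×3=18. Total: 24.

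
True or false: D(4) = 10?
False

Explanation: Derangements of 4 elements: D(4) = (4-1)·[D(3) + D(2)] = 3·[2 + 1] = 9.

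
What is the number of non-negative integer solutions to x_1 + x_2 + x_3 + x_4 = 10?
286

C(10+4-1, 4-1) = 286.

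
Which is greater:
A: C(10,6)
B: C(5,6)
A

Explanation: A=C(10,6)=210, B=C(5,6)=0.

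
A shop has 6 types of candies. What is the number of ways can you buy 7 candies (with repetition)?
792

Solution: Stars and bars: C(7+6-1, 7) = C(12, 7) = 792.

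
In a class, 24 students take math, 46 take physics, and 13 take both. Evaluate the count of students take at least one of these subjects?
57

Explanation: |A∪B| = |A|+|B|-|A∩B| = 24+46-13 = 57.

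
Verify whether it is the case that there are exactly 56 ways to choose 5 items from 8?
C(8,5) = 56.
Final answer: True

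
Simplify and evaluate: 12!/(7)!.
95,040

Reasoning: This equals 12×11×...×8 = 95,040.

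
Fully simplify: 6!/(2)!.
360

Reasoning: This equals 6×5×...×3 = 360.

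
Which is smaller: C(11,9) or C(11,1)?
C(11,1)

C(11,9)=55, C(11,1)=11.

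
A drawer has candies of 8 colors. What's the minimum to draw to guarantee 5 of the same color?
33

Solution: Worst case: 4 of each = 32. One more: 33.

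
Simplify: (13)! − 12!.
5,748,019,200
(13)! − 12! = (13)·12! − 12! = (13−1)·12! = 12·12! = 5,748,019,200.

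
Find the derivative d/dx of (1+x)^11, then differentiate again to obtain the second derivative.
110(1+x)^9

Reasoning: First derivative: 11(1+x)^{10}. Second derivative: 11·10·(1+x)^{9} = 110(1+x)^{9}.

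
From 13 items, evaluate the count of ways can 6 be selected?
1,716

C(13,6) = 13! / (6! × (13-6)!)
         = 13! / (6! × 7!)
         = 1,716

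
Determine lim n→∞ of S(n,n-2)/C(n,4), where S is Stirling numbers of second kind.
3

The leading term of S(n,n-2) as a polynomial in n is (3)!!·C(n,4), so the ratio → (3)!! = 3.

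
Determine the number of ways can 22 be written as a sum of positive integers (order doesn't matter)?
1,002

Solution: Pentagonal recurrence p(n) = p(n−1) + p(n−2) − p(n−5) − p(n−7) + …: p(22) = p(21) + p(20) − p(17) − p(15) + p(10) + p(7) − p(0) = 792 + 627 − 297 − 176 + 42 + 15 − 1 = 1,002.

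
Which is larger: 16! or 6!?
16!

16!=20,922,789,888,000, 6!=720. 16! > 6!.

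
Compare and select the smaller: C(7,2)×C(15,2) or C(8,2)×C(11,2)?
C(7,2)×C(15,2)=2,205, C(8,2)×C(11,2)=1,540.

Answer: C(8,2)×C(11,2)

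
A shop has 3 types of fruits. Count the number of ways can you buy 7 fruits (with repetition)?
36

Working:
Stars and bars: C(7+3-1, 7) = C(9, 7) = 36.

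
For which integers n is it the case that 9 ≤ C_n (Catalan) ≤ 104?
4, 5

Working:
C_3=5; C_4=14; C_5=42; C_6=132. So valid n = 4, 5.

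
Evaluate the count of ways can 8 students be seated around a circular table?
5,040

Explanation: Circular arrangements: (8-1)! = 5,040.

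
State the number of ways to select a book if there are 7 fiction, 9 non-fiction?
16

Solution: By the addition principle: 7 + 9 = 16.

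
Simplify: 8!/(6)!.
56

Explanation: This equals 8×7 = 56.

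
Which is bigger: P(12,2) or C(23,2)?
C(23,2)

Working:
P(12,2)=132, C(23,2)=253.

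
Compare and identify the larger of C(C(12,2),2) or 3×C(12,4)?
C(C(12,2),2)

Solution: C(C(12,2),2)=2,145, 3×C(12,4)=1,485.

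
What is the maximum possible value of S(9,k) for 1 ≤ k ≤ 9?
7,770

Solution: Row S(9,k) for k = 1..9 (via S(n,k) = k·S(n−1,k) + S(n−1,k−1)): 1, 255, 3,025, 7,770, 6,951, 2,646, 462, 36, 1. The row is unimodal; maximum at k = 4: 7,770.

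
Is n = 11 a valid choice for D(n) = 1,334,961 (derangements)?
D(11) = (11-1)·[D(10) + D(9)] = 10·[1,334,961 + 133,496] = 14,684,570, which does not equal 1,334,961.

Answer: No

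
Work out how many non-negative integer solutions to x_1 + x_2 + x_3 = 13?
105

Reasoning: C(13+3-1, 3-1) = 105.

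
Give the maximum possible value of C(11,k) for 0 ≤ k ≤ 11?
462
Maximum at k = 5 or k = 6: C(11,5) = 462.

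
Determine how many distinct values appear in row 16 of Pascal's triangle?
9

Reasoning: Row 16 has entries C(16,0)..C(16,16); by symmetry C(16,k)=C(16,16-k), giving 9 distinct values.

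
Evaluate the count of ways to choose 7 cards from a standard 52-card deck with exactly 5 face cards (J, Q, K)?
617,760

Solution: 12 face cards and 40 non-face cards: C(12,5) × C(40,2) = 792 × 780 = 617,760.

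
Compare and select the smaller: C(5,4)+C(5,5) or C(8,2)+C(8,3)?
C(5,4)+C(5,5)

Reasoning: First=6, Second=84.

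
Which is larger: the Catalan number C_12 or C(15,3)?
C_12

Reasoning: C_12 = C(24,12)/(12+1) = 2,704,156/13 = 208,012; C(15,3) = 455.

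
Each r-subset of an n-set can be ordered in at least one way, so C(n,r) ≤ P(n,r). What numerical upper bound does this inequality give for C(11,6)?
332,640

Solution: P(11,6) = 11·10·9·8·7·6 = 332,640, so C(11,6) ≤ 332,640. (The bound is loose by a factor of 6! = 720: C(11,6) = 332,640/720 = 462.)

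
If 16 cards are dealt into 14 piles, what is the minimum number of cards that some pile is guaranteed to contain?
2

Solution: Pigeonhole: ⌈16/14⌉ = 2.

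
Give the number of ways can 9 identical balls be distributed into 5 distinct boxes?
715

Reasoning: C(9+5-1, 5-1) = C(13, 4) = 715.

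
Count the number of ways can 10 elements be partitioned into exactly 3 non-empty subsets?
9,330

Solution: This equals S(10,3), the Stirling number of the 2nd kind.
Using the Stirling recurrence: S(n,k) = k·S(n-1,k) + S(n-1,k-1)
S(10,3) = 3·S(9,3) + S(9,2)
         = 3·3025 + 255
         = 9075 + 255
         = 9,330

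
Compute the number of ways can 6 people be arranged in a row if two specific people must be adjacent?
240

Working:
Treat pair as unit: (6-1)! arrangements × 2 internal orders = 240.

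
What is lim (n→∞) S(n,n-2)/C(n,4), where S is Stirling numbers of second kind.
The leading term of S(n,n-2) as a polynomial in n is (3)!!·C(n,4), so the ratio → (3)!! = 3.
Final answer: 3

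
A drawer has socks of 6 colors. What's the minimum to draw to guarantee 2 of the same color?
7

Solution: Worst case: 1 of each = 6. One more: 7.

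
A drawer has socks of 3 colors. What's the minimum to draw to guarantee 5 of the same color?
Worst case: 4 of each = 12. One more: 13.

Answer: 13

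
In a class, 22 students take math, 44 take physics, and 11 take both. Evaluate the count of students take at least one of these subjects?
55

Reasoning: |A∪B| = |A|+|B|-|A∩B| = 22+44-11 = 55.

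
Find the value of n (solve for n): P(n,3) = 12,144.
24

Reasoning: P(n,3) = n(n−1)(n−2) is increasing in n; n(n−1)(n−2) ≈ (n−1)^3 = 12,144 gives n ≈ 24.0. Check: P(22,3) = 9,240, P(23,3) = 10,626, P(24,3) = 12,144 ✓. So n = 24.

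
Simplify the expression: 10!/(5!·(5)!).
252

Reasoning: This is C(10,5) = 252.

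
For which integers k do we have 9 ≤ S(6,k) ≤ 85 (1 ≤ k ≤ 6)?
2, 4, 5

Reasoning: S(6,1)=1; S(6,2)=31; S(6,3)=90; S(6,4)=65; S(6,5)=15; S(6,6)=1. So valid k = 2, 4, 5.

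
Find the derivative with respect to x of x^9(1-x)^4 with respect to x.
9x^8(1-x)^4 - 4x^9(1-x)^3

Reasoning: Product rule: 9x^{8}(1-x)^{4} + x^9·(-4)(1-x)^{3}.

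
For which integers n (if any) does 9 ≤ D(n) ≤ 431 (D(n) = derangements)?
4, 5, 6

Working:
Using D(n) = (n−1)[D(n−1) + D(n−2)] with D(1)=0, D(2)=1: D(3)=2; D(4)=9; D(5)=44; D(6)=265; D(7)=1,854. So valid n = 4, 5, 6.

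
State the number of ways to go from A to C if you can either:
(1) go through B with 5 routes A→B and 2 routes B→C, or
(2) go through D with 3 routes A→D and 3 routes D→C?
Route via B: 5×2=10. Route via D: 3×3=9. Total: 19.

Answer: 19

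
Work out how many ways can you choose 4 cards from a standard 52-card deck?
270,725

Explanation: C(52,4) = 270,725.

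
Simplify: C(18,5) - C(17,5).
2,380

C(18,5) - C(17,5) = C(17,4) = 2,380.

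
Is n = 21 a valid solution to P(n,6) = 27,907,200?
P(21,6) = 21·20·19·18·17·16 = 39,070,080, which does not equal 27,907,200.
Final answer: No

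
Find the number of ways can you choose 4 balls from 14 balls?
1,001
C(14,4) = 14! / (4! × (14-4)!)
         = 14! / (4! × 10!)
         = 1,001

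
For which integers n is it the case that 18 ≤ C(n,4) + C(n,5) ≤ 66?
6, 7

Solution: C(5,4)+C(5,5)=6; C(6,4)+C(6,5)=21; C(7,4)+C(7,5)=56; C(8,4)+C(8,5)=126. So valid n = 6, 7.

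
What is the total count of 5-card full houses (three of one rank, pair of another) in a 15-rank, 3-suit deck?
630

Reasoning: Triple rank: 15. Triple suits: C(3,3)=1. Pair rank: 14. Pair suits: C(3,2)=3. Total: 630.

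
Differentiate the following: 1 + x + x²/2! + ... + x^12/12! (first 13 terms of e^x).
1 + x + x²/2! + ... + x^11/11!

Solution: Differentiating term by term gives the first 12 terms of e^x.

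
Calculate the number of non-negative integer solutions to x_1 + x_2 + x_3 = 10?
66

Solution: C(10+3-1, 3-1) = 66.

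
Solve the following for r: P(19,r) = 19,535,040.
6

Explanation: P(19,r) = 19·18·…·(19−r+1), a product of r factors. Multiplying down from 19: 19 = 19; 19·18 = 342; 19·18·17 = 5,814; 19·18·17·16 = 93,024; 19·18·17·16·15 = 1,395,360; 19·18·17·16·15·14 = 19,535,040 ✓ (6 factors). So r = 6.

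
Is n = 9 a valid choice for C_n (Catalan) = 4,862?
C_9 = C(18,9)/(9+1) = 48,620/10 = 4,862, which equals 4,862.
Final answer: Yes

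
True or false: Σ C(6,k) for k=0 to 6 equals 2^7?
False

Binomial theorem: Σ C(6,k) = (1+1)^6 = 2^6 = 64; RHS 2^7 = 128.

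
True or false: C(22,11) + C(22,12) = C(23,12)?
True

Solution: Pascal's identity C(n,k) + C(n,k+1) = C(n+1,k+1): 705,432 + 646,646 = 1,352,078 = C(23,12).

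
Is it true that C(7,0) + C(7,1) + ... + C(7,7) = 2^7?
True

Solution: Binomial theorem with x = y = 1: Σ C(7,i) = (1+1)^7 = 2^7 = 128. The statement holds.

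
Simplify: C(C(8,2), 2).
378

C(8,2) = 28, then C(28, 2) = 378.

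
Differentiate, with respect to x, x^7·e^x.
(7x^6 + x^7)e^x

Working:
Product rule: d/dx[x^7]·e^x + x^7·d/dx[e^x] = 7x^{6}e^x + x^7e^x.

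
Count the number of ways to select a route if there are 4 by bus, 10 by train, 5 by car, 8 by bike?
27

Working:
By the addition principle: 4 + 10 + 5 + 8 = 27.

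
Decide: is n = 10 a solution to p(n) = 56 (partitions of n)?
Pentagonal recurrence p(n) = p(n−1) + p(n−2) − p(n−5) − p(n−7) + …: p(10) = p(9) + p(8) − p(5) − p(3) = 30 + 22 − 7 − 3 = 42, which does not equal 56.
Final answer: No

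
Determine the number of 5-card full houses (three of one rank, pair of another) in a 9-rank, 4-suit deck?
Triple rank: 9. Triple suits: C(4,3)=4. Pair rank: 8. Pair suits: C(4,2)=6. Total: 1,728.

Answer: 1,728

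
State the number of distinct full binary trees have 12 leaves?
58,786

Explanation: Using the Catalan number formula: C_n = C(2n, n) / (n+1)
C_11 = C(22, 11) / (11+1)
     = 705432 / 12
     = 58,786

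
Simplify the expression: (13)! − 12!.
5,748,019,200

Reasoning: (13)! − 12! = (13)·12! − 12! = (13−1)·12! = 12·12! = 5,748,019,200.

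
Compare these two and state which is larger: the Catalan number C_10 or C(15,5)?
C_10

Reasoning: C_10 = C(20,10)/(10+1) = 184,756/11 = 16,796; C(15,5) = 3,003.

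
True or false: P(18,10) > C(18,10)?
True

P(18,10) = 158,789,030,400 and C(18,10) = 43,758; P(n,r) = r! × C(n,r) so P > C whenever r ≥ 2.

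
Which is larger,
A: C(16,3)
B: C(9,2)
A

A=C(16,3)=560, B=C(9,2)=36.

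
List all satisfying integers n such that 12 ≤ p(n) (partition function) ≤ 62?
7, 8, 9, 10, 11

Explanation: Tabulating p(n) via p(n) = p(n−1) + p(n−2) − p(n−5) − p(n−7) + …: p(6)=11; p(7)=15; p(8)=22; p(9)=30; p(10)=42; p(11)=56; p(12)=77. So valid n = 7, 8, 9, 10, 11.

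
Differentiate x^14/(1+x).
(14x^13(1+x) - x^14)/(1+x)²

Explanation: Quotient rule: [14x^{13}(1+x) - x^14]/(1+x)².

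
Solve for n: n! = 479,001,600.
n! is strictly increasing. 10! = 3,628,800, 11! = 39,916,800, 12! = 479,001,600 ✓. So n = 12.

Answer: 12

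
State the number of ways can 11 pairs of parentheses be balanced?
58,786

Reasoning: Using the Catalan number formula: C_n = C(2n, n) / (n+1)
C_11 = C(22, 11) / (11+1)
     = 705432 / 12
     = 58,786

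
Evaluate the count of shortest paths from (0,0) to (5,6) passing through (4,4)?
To (4,4): C(8,4)=70. From there: C(3,1)=3. Total: 210.

Answer: 210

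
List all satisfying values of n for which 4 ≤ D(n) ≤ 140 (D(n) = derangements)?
4, 5

Using D(n) = (n−1)[D(n−1) + D(n−2)] with D(1)=0, D(2)=1: D(3)=2; D(4)=9; D(5)=44; D(6)=265. So valid n = 4, 5.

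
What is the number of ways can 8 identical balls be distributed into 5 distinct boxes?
495

Explanation: C(8+5-1, 5-1) = C(12, 4) = 495.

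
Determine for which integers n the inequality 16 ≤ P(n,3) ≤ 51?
4
P(3,3)=6; P(4,3)=24; P(5,3)=60. So valid n = 4.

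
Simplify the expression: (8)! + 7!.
45,360

Solution: (8)! + 7! = (8)·7! + 7! = (8+1)·7! = 9·7! = 45,360.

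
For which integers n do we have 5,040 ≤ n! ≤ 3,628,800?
n! is strictly increasing; 7! = 5,040 and 10! = 3,628,800, so valid n = 7, 8, 9, 10.

Answer: 7, 8, 9, 10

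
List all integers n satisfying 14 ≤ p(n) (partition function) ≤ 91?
7, 8, 9, 10, 11, 12

Working:
Tabulating p(n) via p(n) = p(n−1) + p(n−2) − p(n−5) − p(n−7) + …: p(6)=11; p(7)=15; p(8)=22; p(9)=30; p(10)=42; p(11)=56; p(12)=77; p(13)=101. So valid n = 7, 8, 9, 10, 11, 12.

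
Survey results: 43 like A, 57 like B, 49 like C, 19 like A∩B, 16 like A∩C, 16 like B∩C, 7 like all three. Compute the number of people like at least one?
105
|A∪B∪C| = 43+57+49-19-16-16+7 = 105.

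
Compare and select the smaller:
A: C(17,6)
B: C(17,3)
B

Working:
A=C(17,6)=12,376, B=C(17,3)=680.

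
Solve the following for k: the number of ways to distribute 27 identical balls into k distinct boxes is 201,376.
6
Stars and bars: the count is C(27+k−1, k−1), increasing in k. k=4: C(30,3) = 4,060, k=5: C(31,4) = 31,465, k=6: C(32,5) = 201,376 ✓. So k = 6.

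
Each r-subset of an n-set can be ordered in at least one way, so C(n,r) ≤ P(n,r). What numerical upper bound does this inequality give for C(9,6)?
60,480

Reasoning: P(9,6) = 9·8·7·6·5·4 = 60,480, so C(9,6) ≤ 60,480. (The bound is loose by a factor of 6! = 720: C(9,6) = 60,480/720 = 84.)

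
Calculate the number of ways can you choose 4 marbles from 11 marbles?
330

Solution: C(11,4) = 11! / (4! × (11-4)!)
         = 11! / (4! × 7!)
         = 330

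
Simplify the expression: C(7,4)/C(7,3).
1

Working:
C(n,k+1)/C(n,k) = (n−k)/(k+1). Here (7−3)/(3+1) = 4/4 = 1.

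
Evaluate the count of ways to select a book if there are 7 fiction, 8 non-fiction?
15

By the addition principle: 7 + 8 = 15.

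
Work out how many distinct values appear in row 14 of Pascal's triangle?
8

Explanation: Row 14 has entries C(14,0)..C(14,14); by symmetry C(14,k)=C(14,14-k), giving 8 distinct values.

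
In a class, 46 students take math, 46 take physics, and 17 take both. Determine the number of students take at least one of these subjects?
75

|A∪B| = |A|+|B|-|A∩B| = 46+46-17 = 75.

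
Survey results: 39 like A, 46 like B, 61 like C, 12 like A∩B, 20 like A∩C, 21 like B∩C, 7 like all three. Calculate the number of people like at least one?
100

Solution: |A∪B∪C| = 39+46+61-12-20-21+7 = 100.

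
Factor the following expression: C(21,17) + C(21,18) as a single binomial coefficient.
C(22,18)
By Pascal's identity: C(21,17) + C(21,18) = C(22,18) = 7,315.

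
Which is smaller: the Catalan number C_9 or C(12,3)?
C(12,3)

Reasoning: C_9 = C(18,9)/(9+1) = 48,620/10 = 4,862; C(12,3) = 220.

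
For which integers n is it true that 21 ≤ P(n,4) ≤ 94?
4
P(3,4)=0; P(4,4)=24; P(5,4)=120. So valid n = 4.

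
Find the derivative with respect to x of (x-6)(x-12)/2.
(2x - 18)/2

Working:
d/dx[(x-6)(x-12)] = (x-12) + (x-6) = 2x - 18. Dividing by 2 gives (2x - 18)/2.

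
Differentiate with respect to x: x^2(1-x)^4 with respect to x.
2x^1(1-x)^4 - 4x^2(1-x)^3

Explanation: Product rule: 2x^{1}(1-x)^{4} + x^2·(-4)(1-x)^{3}.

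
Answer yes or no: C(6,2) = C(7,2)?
No

LHS = C(6,2) = 15; RHS = C(7,2) = 21. 15 ≠ 21, so the statement does not hold.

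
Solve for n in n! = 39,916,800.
11

Solution: n! is strictly increasing. 9! = 362,880, 10! = 3,628,800, 11! = 39,916,800 ✓. So n = 11.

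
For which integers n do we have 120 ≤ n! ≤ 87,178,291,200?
5, 6, 7, 8, 9, 10, 11, 12, 13, 14

Reasoning: n! is strictly increasing; 5! = 120 and 14! = 87,178,291,200, so valid n = 5, 6, 7, 8, 9, 10, 11, 12, 13, 14.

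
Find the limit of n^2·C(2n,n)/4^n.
∞

C(2n,n) ~ 4^n/√(πn), so n^2·C(2n,n)/4^n ~ n^(2 − 1/2)/√π → ∞.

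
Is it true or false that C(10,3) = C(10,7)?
True

Explanation: Symmetry C(n,k) = C(n,n-k): C(10,3) = 120 and C(10,7) = 120. Both sides agree, so the statement holds.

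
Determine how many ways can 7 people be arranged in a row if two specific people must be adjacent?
1,440
Treat pair as unit: (7-1)! arrangements × 2 internal orders = 1,440.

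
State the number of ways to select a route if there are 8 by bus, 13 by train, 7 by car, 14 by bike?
42
By the addition principle: 8 + 13 + 7 + 14 = 42.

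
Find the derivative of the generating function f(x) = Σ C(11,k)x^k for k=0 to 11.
Term-by-term differentiation gives Σ k·C(11,k)x^{k-1} for k=1 to 11.
Final answer: Σ k·C(11,k)x^(k-1) for k=1 to 11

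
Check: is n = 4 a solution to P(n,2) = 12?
Yes

Solution: P(4,2) = 4·3 = 12, which equals 12.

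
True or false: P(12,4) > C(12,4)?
P(12,4) = 11,880 and C(12,4) = 495; P(n,r) = r! × C(n,r) so P > C whenever r ≥ 2.
Final answer: True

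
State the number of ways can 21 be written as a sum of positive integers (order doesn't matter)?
792

Explanation: Pentagonal recurrence p(n) = p(n−1) + p(n−2) − p(n−5) − p(n−7) + …: p(21) = p(20) + p(19) − p(16) − p(14) + p(9) + p(6) = 627 + 490 − 231 − 135 + 30 + 11 = 792.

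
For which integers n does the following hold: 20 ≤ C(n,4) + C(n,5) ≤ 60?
6, 7

Solution: C(5,4)+C(5,5)=6; C(6,4)+C(6,5)=21; C(7,4)+C(7,5)=56; C(8,4)+C(8,5)=126. So valid n = 6, 7.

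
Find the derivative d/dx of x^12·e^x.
(12x^11 + x^12)e^x

Product rule: d/dx[x^12]·e^x + x^12·d/dx[e^x] = 12x^{11}e^x + x^12e^x.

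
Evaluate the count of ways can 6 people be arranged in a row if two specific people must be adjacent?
240

Working:
Treat pair as unit: (6-1)! arrangements × 2 internal orders = 240.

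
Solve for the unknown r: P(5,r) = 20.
P(5,r) = 5·4·…·(5−r+1), a product of r factors. Multiplying down from 5: 5 = 5; 5·4 = 20 ✓ (2 factors). So r = 2.

Answer: 2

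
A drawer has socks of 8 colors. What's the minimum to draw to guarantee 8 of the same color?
57

Reasoning: Worst case: 7 of each = 56. One more: 57.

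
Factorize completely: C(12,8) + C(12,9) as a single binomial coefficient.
C(13,9)

Explanation: By Pascal's identity: C(12,8) + C(12,9) = C(13,9) = 715.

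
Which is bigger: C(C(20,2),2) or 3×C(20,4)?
C(C(20,2),2)=17,955, 3×C(20,4)=14,535.

Answer: C(C(20,2),2)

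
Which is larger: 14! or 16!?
16!
14!=87,178,291,200, 16!=20,922,789,888,000. 16! > 14!.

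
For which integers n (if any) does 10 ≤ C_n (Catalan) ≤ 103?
4, 5

Working:
C_3=5; C_4=14; C_5=42; C_6=132. So valid n = 4, 5.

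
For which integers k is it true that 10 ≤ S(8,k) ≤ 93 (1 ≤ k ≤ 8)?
7

Working:
S(8,1)=1; S(8,2)=127; S(8,3)=966; S(8,4)=1,701; S(8,5)=1,050; S(8,6)=266; S(8,7)=28; S(8,8)=1. So valid k = 7.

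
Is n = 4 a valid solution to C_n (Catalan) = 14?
C_4 = C(8,4)/(4+1) = 70/5 = 14, which equals 14.

Answer: Yes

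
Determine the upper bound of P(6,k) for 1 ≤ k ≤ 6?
720

P(6,k) increases in k, so maximum at k = 6: 6! = 720.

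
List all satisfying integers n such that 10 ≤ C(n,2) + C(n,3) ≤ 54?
C(3,2)+C(3,3)=4; C(4,2)+C(4,3)=10; C(5,2)+C(5,3)=20; C(6,2)+C(6,3)=35; C(7,2)+C(7,3)=56. So valid n = 4, 5, 6.

Answer: 4, 5, 6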